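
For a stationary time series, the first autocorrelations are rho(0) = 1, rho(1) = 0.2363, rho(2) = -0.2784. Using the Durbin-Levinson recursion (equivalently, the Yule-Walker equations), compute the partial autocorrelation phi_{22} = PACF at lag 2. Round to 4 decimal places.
\phi_{22} = -0.3540

The PACF at lag k is phi_{kk}, the last component of the solution
to the Yule-Walker system G_k phi = r_k where
  (G_k)_{ij} = rho(|i - j|), (r_k)_i = rho(i), i,j = 1..k.
Equivalently, Durbin-Levinson gives phi_{kk} iteratively:
  phi_{11} = rho(1)
  phi_{kk} = [rho(k) - sum_{j=1..k-1} phi_{k-1,j} rho(k-j)]
            / [1 - sum_{j=1..k-1} phi_{k-1,j} rho(j)],
  phi_{k,j} = phi_{k-1,j} - phi_{kk} phi_{k-1,k-j},  j = 1..k-1.
Step k = 1:
  phi_11 = rho(1) = 0.2363.
Step k = 2:
  phi_22 = [rho(2) - phi_11 rho(1)] / [1 - phi_11 rho(1)] = [-0.2784 - (0.2363)(0.2363)] / [1 - (0.2363)(0.2363)]
         = -0.33423769 / 0.94416231 = -0.354.
Therefore phi_{22} = -0.3540.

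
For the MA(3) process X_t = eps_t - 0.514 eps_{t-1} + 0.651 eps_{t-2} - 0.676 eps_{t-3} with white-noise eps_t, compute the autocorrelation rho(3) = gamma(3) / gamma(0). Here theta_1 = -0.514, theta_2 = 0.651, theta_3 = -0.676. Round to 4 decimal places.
\rho(3) = -0.3152

For an MA(q) process with theta_0 = 1, the autocovariance is
  gamma(k) = sigma^2 * sum_{i=0..q-k} theta_i * theta_{i+k},
and rho(k) = gamma(k) / gamma(0). Sigma^2 cancels.
  numerator   = (1)*(-0.676) = -0.676.
  denominator = (1)^2 + (-0.514)^2 + (0.651)^2 + (-0.676)^2 = 2.144973.
  rho(3) = -0.676 / 2.144973 = -0.3152.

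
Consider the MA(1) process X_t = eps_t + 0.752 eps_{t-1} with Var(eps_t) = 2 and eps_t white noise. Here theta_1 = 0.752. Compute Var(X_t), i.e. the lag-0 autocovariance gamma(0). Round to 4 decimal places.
\gamma(0) = 3.1310

For an MA(q) process X_t = eps_t + sum_i theta_i eps_{t-i} with
Var(eps_t) = sigma^2, the variance is
  gamma(0) = sigma^2 * (1 + sum_i theta_i^2).
  sum_i theta_i^2 = (0.752)^2 = 0.565504.
  gamma(0) = 2 * (1 + 0.565504) = 2 * 1.565504 = 3.131008, which rounds to 3.1310.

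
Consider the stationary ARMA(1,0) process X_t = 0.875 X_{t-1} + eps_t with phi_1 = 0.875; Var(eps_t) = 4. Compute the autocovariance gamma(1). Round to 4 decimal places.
\gamma(1) = 14.9333

Multiply the model equation by X_{t-k} and take expectations. With theta_0 = psi_0 = 1 and psi_j the MA(infinity) weights, this gives
  gamma(k) - sum_i phi_i gamma(k-i) = c_k,
  c_k = sigma^2 * sum_{j=k..q} theta_j psi_{j-k}   (c_k = 0 for k > q),
using gamma(-m) = gamma(m).
Pure AR (q = 0): c_0 = sigma^2 = 4, c_k = 0 for k >= 1.
Equations for k = 0 and k = 1 (AR order 1):
  gamma(0) = phi_1 gamma(1) + c_0
  gamma(1) = phi_1 gamma(0) + c_1
Substituting the second into the first: gamma(0) (1 - phi_1^2) = c_0 + phi_1 c_1, so
  gamma(0) = c_0 / (1 - phi_1^2) = 4 / (1 - (0.875)^2) = 4 / 0.234375 = 17.066667.
  gamma(1) = phi_1 gamma(0) = (0.875)(17.066667) = 14.933333.
Therefore gamma(1) = 14.9333 (to 4 decimal places).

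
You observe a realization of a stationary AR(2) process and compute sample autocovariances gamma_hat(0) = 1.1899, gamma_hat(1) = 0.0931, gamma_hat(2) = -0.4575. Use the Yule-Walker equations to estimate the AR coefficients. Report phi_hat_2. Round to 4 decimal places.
\hat\phi_{2} = -0.3930

The Yule-Walker equations for an AR(p) process read, in matrix form,
  Gamma_p phi = r_p,   with   (Gamma_p)_{ij} = gamma(|i - j|),
                       (r_p)_i = gamma(i),   i,j = 1..p.
Substitute the sample gammas (Toeplitz matrix and right-hand side of size 2):
  Gamma_p = [[1.1899, 0.0931], [0.0931, 1.1899]]
  r_p     = [0.0931, -0.4575]
Written out:
  1.1899 phi_1 + 0.0931 phi_2 = 0.0931
  0.0931 phi_1 + 1.1899 phi_2 = -0.4575
Solve by Cramer's rule:
  det = gamma(0)^2 - gamma(1)^2 = (1.1899)^2 - (0.0931)^2 = 1.41586201 - 0.00866761 = 1.4071944
  phi_hat_1 = [gamma(1) gamma(0) - gamma(1) gamma(2)] / det = [(0.0931)(1.1899) - (0.0931)(-0.4575)] / 1.4071944 = 0.15337294 / 1.4071944 = 0.109
  phi_hat_2 = [gamma(0) gamma(2) - gamma(1)^2] / det = [(1.1899)(-0.4575) - (0.0931)^2] / 1.4071944 = -0.55304686 / 1.4071944 = -0.393
So phi_hat = [0.1090, -0.3930].
Therefore phi_hat_2 = -0.3930.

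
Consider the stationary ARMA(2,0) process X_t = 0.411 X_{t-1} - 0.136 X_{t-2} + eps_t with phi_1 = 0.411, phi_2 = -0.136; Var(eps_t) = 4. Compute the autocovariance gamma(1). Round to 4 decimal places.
\gamma(1) = 1.6965

Multiply the model equation by X_{t-k} and take expectations. With theta_0 = psi_0 = 1 and psi_j the MA(infinity) weights, this gives
  gamma(k) - sum_i phi_i gamma(k-i) = c_k,
  c_k = sigma^2 * sum_{j=k..q} theta_j psi_{j-k}   (c_k = 0 for k > q),
using gamma(-m) = gamma(m).
Pure AR (q = 0): c_0 = sigma^2 = 4, c_k = 0 for k >= 1.
Equations for k = 0, 1, 2 (AR order 2, c_2 = 0):
  (E0) gamma(0) = phi_1 gamma(1) + phi_2 gamma(2) + c_0
  (E1) gamma(1) = phi_1 gamma(0) + phi_2 gamma(1) + c_1
  (E2) gamma(2) = phi_1 gamma(1) + phi_2 gamma(0)
From (E1): gamma(1) = A gamma(0) + B with
  A = phi_1 / (1 - phi_2) = 0.411 / 1.136 = 0.361796,   B = c_1 / (1 - phi_2) = 0 / 1.136 = 0.
Insert (E2) into (E0): gamma(0) (1 - phi_2^2) = phi_1 (1 + phi_2) gamma(1) + c_0.
  phi_1 (1 + phi_2) = (0.411)(0.864) = 0.355104,   1 - phi_2^2 = 0.981504.
Replace gamma(1) by A gamma(0) + B and collect gamma(0):
  gamma(0) [0.981504 - (0.355104)(0.361796)] = c_0 = 4
  gamma(0) * 0.853029 = 4
  gamma(0) = 4 / 0.853029 = 4.689173.
  gamma(1) = A gamma(0) = (0.361796)(4.689173) = 1.696523.
Therefore gamma(1) = 1.6965 (to 4 decimal places).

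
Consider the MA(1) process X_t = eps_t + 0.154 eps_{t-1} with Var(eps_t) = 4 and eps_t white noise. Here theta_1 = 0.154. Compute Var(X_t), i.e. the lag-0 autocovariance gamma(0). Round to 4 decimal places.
\gamma(0) = 4.0949

For an MA(q) process X_t = eps_t + sum_i theta_i eps_{t-i} with
Var(eps_t) = sigma^2, the variance is
  gamma(0) = sigma^2 * (1 + sum_i theta_i^2).
  sum_i theta_i^2 = (0.154)^2 = 0.023716.
  gamma(0) = 4 * (1 + 0.023716) = 4 * 1.023716 = 4.094864, which rounds to 4.0949.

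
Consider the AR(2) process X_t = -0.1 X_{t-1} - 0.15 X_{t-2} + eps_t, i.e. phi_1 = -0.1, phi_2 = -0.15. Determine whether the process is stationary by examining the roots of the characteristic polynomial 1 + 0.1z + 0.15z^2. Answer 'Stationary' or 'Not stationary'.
\text{Stationary}

The AR(p) characteristic polynomial is P(z) = 1 + 0.1z + 0.15z^2.
Stationarity requires all roots to lie outside the unit circle, i.e. |z| > 1 for every root.
Set 1 + (0.1) z + (0.15) z^2 = 0, i.e. a z^2 + b z + c = 0 with a = 0.15, b = 0.1, c = 1.
Discriminant D = b^2 - 4ac = (0.1)^2 - 4*(0.15)*1 = 0.01 - (0.6) = -0.59.
D < 0, so the roots are the complex-conjugate pair z = (-b +/- i sqrt(-D)) / (2a) = -0.3333 +/- 2.5604i.
For a conjugate pair |z|^2 = z * conj(z) = (product of roots) = c/a = 1/(0.15) = 6.666667, so |z| = sqrt(6.666667) = 2.582 for both roots.
Moduli of all roots: 2.5820, 2.5820.
All moduli strictly greater than 1? Yes.
Verdict: Stationary.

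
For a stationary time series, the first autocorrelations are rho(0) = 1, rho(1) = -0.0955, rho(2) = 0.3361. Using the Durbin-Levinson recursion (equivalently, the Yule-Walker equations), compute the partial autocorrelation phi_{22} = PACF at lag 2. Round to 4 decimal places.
\phi_{22} = 0.3300

The PACF at lag k is phi_{kk}, the last component of the solution
to the Yule-Walker system G_k phi = r_k where
  (G_k)_{ij} = rho(|i - j|), (r_k)_i = rho(i), i,j = 1..k.
Equivalently, Durbin-Levinson gives phi_{kk} iteratively:
  phi_{11} = rho(1)
  phi_{kk} = [rho(k) - sum_{j=1..k-1} phi_{k-1,j} rho(k-j)]
            / [1 - sum_{j=1..k-1} phi_{k-1,j} rho(j)],
  phi_{k,j} = phi_{k-1,j} - phi_{kk} phi_{k-1,k-j},  j = 1..k-1.
Step k = 1:
  phi_11 = rho(1) = -0.0955.
Step k = 2:
  phi_22 = [rho(2) - phi_11 rho(1)] / [1 - phi_11 rho(1)] = [0.3361 - (-0.0955)(-0.0955)] / [1 - (-0.0955)(-0.0955)]
         = 0.32697975 / 0.99087975 = 0.33.
Therefore phi_{22} = 0.3300.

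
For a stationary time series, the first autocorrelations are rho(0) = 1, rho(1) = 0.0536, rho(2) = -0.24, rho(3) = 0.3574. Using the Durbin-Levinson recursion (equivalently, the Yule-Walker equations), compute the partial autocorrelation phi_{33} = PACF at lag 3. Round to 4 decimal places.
\phi_{33} = 0.4120

The PACF at lag k is phi_{kk}, the last component of the solution
to the Yule-Walker system G_k phi = r_k where
  (G_k)_{ij} = rho(|i - j|), (r_k)_i = rho(i), i,j = 1..k.
Equivalently, Durbin-Levinson gives phi_{kk} iteratively:
  phi_{11} = rho(1)
  phi_{kk} = [rho(k) - sum_{j=1..k-1} phi_{k-1,j} rho(k-j)]
            / [1 - sum_{j=1..k-1} phi_{k-1,j} rho(j)],
  phi_{k,j} = phi_{k-1,j} - phi_{kk} phi_{k-1,k-j},  j = 1..k-1.
Step k = 1:
  phi_11 = rho(1) = 0.0536.
Step k = 2:
  phi_22 = [rho(2) - phi_11 rho(1)] / [1 - phi_11 rho(1)] = [-0.24 - (0.0536)(0.0536)] / [1 - (0.0536)(0.0536)]
         = -0.24287296 / 0.99712704 = -0.243573.
  Update: phi_21 = phi_11 - phi_22 phi_11 = 0.0536 - (-0.243573)(0.0536) = 0.066655.
Step k = 3:
  phi_33 = [rho(3) - phi_21 rho(2) - phi_22 rho(1)] / [1 - phi_21 rho(1) - phi_22 rho(2)]
    numerator   = 0.3574 - (0.066655)(-0.24) - (-0.243573)(0.0536) = 0.38645282
    denominator = 1 - (0.066655)(0.0536) - (-0.243573)(-0.24) = 0.93796981
  phi_33 = 0.38645282 / 0.93796981 = 0.412.
Therefore phi_{33} = 0.4120.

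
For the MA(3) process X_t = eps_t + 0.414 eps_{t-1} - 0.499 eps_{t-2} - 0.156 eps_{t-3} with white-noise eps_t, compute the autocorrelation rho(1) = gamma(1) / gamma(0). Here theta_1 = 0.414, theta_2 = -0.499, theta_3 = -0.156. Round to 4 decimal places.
\rho(1) = 0.1974

For an MA(q) process with theta_0 = 1, the autocovariance is
  gamma(k) = sigma^2 * sum_{i=0..q-k} theta_i * theta_{i+k},
and rho(k) = gamma(k) / gamma(0). Sigma^2 cancels.
  numerator   = (1)*(0.414) + (0.414)*(-0.499) + (-0.499)*(-0.156) = 0.285258.
  denominator = (1)^2 + (0.414)^2 + (-0.499)^2 + (-0.156)^2 = 1.444733.
  rho(1) = 0.285258 / 1.444733 = 0.1974.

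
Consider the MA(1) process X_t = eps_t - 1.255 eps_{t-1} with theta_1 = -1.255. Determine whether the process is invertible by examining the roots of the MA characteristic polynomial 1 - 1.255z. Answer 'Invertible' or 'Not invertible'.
\text{Not invertible}

The MA(q) characteristic polynomial is P(z) = 1 - 1.255z.
Invertibility requires all roots to lie outside the unit circle, i.e. |z| > 1 for every root.
This is linear in z: 1 + (-1.255) z = 0  =>  z = -1/(-1.255) = 0.796813,  |z| = 0.796813.
Moduli of all roots: 0.7968.
All moduli strictly greater than 1? No.
Verdict: Not invertible.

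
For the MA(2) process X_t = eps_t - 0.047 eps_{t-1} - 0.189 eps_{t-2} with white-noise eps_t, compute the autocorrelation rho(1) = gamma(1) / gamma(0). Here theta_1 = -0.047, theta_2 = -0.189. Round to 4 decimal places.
\rho(1) = -0.0367

For an MA(q) process with theta_0 = 1, the autocovariance is
  gamma(k) = sigma^2 * sum_{i=0..q-k} theta_i * theta_{i+k},
and rho(k) = gamma(k) / gamma(0). Sigma^2 cancels.
  numerator   = (1)*(-0.047) + (-0.047)*(-0.189) = -0.038117.
  denominator = (1)^2 + (-0.047)^2 + (-0.189)^2 = 1.03793.
  rho(1) = -0.038117 / 1.03793 = -0.0367.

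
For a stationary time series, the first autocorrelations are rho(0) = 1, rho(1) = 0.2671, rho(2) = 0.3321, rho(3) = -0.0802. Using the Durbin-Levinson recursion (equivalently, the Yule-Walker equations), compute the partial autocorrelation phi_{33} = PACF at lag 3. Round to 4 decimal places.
\phi_{33} = -0.2560

The PACF at lag k is phi_{kk}, the last component of the solution
to the Yule-Walker system G_k phi = r_k where
  (G_k)_{ij} = rho(|i - j|), (r_k)_i = rho(i), i,j = 1..k.
Equivalently, Durbin-Levinson gives phi_{kk} iteratively:
  phi_{11} = rho(1)
  phi_{kk} = [rho(k) - sum_{j=1..k-1} phi_{k-1,j} rho(k-j)]
            / [1 - sum_{j=1..k-1} phi_{k-1,j} rho(j)],
  phi_{k,j} = phi_{k-1,j} - phi_{kk} phi_{k-1,k-j},  j = 1..k-1.
Step k = 1:
  phi_11 = rho(1) = 0.2671.
Step k = 2:
  phi_22 = [rho(2) - phi_11 rho(1)] / [1 - phi_11 rho(1)] = [0.3321 - (0.2671)(0.2671)] / [1 - (0.2671)(0.2671)]
         = 0.26075759 / 0.92865759 = 0.28079.
  Update: phi_21 = phi_11 - phi_22 phi_11 = 0.2671 - (0.28079)(0.2671) = 0.192101.
Step k = 3:
  phi_33 = [rho(3) - phi_21 rho(2) - phi_22 rho(1)] / [1 - phi_21 rho(1) - phi_22 rho(2)]
    numerator   = -0.0802 - (0.192101)(0.3321) - (0.28079)(0.2671) = -0.21899571
    denominator = 1 - (0.192101)(0.2671) - (0.28079)(0.3321) = 0.85543952
  phi_33 = -0.21899571 / 0.85543952 = -0.256.
Therefore phi_{33} = -0.2560.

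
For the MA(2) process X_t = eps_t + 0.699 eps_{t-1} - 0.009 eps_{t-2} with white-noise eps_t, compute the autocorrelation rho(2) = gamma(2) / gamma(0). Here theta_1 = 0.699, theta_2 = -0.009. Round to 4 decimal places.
\rho(2) = -0.0060

For an MA(q) process with theta_0 = 1, the autocovariance is
  gamma(k) = sigma^2 * sum_{i=0..q-k} theta_i * theta_{i+k},
and rho(k) = gamma(k) / gamma(0). Sigma^2 cancels.
  numerator   = (1)*(-0.009) = -0.009.
  denominator = (1)^2 + (0.699)^2 + (-0.009)^2 = 1.488682.
  rho(2) = -0.009 / 1.488682 = -0.0060.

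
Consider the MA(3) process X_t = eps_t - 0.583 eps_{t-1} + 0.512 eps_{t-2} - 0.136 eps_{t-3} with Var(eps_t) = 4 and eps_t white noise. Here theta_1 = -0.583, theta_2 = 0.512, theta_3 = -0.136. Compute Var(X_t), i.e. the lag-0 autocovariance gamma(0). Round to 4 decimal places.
\gamma(0) = 6.4821

For an MA(q) process X_t = eps_t + sum_i theta_i eps_{t-i} with
Var(eps_t) = sigma^2, the variance is
  gamma(0) = sigma^2 * (1 + sum_i theta_i^2).
  sum_i theta_i^2 = (-0.583)^2 + (0.512)^2 + (-0.136)^2 = 0.339889 + 0.262144 + 0.018496 = 0.620529.
  gamma(0) = 4 * (1 + 0.620529) = 4 * 1.620529 = 6.482116, which rounds to 6.4821.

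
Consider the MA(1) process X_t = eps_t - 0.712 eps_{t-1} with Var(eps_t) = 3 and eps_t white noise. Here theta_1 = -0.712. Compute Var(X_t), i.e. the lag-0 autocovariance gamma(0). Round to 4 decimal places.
\gamma(0) = 4.5208

For an MA(q) process X_t = eps_t + sum_i theta_i eps_{t-i} with
Var(eps_t) = sigma^2, the variance is
  gamma(0) = sigma^2 * (1 + sum_i theta_i^2).
  sum_i theta_i^2 = (-0.712)^2 = 0.506944.
  gamma(0) = 3 * (1 + 0.506944) = 3 * 1.506944 = 4.520832, which rounds to 4.5208.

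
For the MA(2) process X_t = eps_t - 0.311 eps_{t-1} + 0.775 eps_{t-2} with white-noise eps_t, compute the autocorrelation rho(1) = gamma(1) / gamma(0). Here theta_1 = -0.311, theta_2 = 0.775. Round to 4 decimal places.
\rho(1) = -0.3252

For an MA(q) process with theta_0 = 1, the autocovariance is
  gamma(k) = sigma^2 * sum_{i=0..q-k} theta_i * theta_{i+k},
and rho(k) = gamma(k) / gamma(0). Sigma^2 cancels.
  numerator   = (1)*(-0.311) + (-0.311)*(0.775) = -0.552025.
  denominator = (1)^2 + (-0.311)^2 + (0.775)^2 = 1.697346.
  rho(1) = -0.552025 / 1.697346 = -0.3252.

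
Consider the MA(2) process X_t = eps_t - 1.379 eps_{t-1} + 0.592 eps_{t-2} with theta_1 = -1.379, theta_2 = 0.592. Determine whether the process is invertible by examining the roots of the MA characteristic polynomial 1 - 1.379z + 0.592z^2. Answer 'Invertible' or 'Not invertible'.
\text{Invertible}

The MA(q) characteristic polynomial is P(z) = 1 - 1.379z + 0.592z^2.
Invertibility requires all roots to lie outside the unit circle, i.e. |z| > 1 for every root.
Set 1 + (-1.379) z + (0.592) z^2 = 0, i.e. a z^2 + b z + c = 0 with a = 0.592, b = -1.379, c = 1.
Discriminant D = b^2 - 4ac = (-1.379)^2 - 4*(0.592)*1 = 1.901641 - (2.368) = -0.466359.
D < 0, so the roots are the complex-conjugate pair z = (-b +/- i sqrt(-D)) / (2a) = 1.1647 +/- 0.5768i.
For a conjugate pair |z|^2 = z * conj(z) = (product of roots) = c/a = 1/(0.592) = 1.689189, so |z| = sqrt(1.689189) = 1.2997 for both roots.
Moduli of all roots: 1.2997, 1.2997.
All moduli strictly greater than 1? Yes.
Verdict: Invertible.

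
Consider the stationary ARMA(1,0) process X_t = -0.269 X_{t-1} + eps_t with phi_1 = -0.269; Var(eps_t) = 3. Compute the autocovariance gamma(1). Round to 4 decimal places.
\gamma(1) = -0.8700

Multiply the model equation by X_{t-k} and take expectations. With theta_0 = psi_0 = 1 and psi_j the MA(infinity) weights, this gives
  gamma(k) - sum_i phi_i gamma(k-i) = c_k,
  c_k = sigma^2 * sum_{j=k..q} theta_j psi_{j-k}   (c_k = 0 for k > q),
using gamma(-m) = gamma(m).
Pure AR (q = 0): c_0 = sigma^2 = 3, c_k = 0 for k >= 1.
Equations for k = 0 and k = 1 (AR order 1):
  gamma(0) = phi_1 gamma(1) + c_0
  gamma(1) = phi_1 gamma(0) + c_1
Substituting the second into the first: gamma(0) (1 - phi_1^2) = c_0 + phi_1 c_1, so
  gamma(0) = c_0 / (1 - phi_1^2) = 3 / (1 - (-0.269)^2) = 3 / 0.927639 = 3.234017.
  gamma(1) = phi_1 gamma(0) = (-0.269)(3.234017) = -0.86995.
Therefore gamma(1) = -0.8700 (to 4 decimal places).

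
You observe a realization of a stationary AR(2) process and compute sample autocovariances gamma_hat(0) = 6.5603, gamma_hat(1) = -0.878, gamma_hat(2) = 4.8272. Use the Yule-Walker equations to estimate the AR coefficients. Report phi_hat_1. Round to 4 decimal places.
\hat\phi_{1} = -0.0360

The Yule-Walker equations for an AR(p) process read, in matrix form,
  Gamma_p phi = r_p,   with   (Gamma_p)_{ij} = gamma(|i - j|),
                       (r_p)_i = gamma(i),   i,j = 1..p.
Substitute the sample gammas (Toeplitz matrix and right-hand side of size 2):
  Gamma_p = [[6.5603, -0.878], [-0.878, 6.5603]]
  r_p     = [-0.878, 4.8272]
Written out:
  6.5603 phi_1 - 0.878 phi_2 = -0.878
  -0.878 phi_1 + 6.5603 phi_2 = 4.8272
Solve by Cramer's rule:
  det = gamma(0)^2 - gamma(1)^2 = (6.5603)^2 - (-0.878)^2 = 43.03753609 - 0.770884 = 42.26665209
  phi_hat_1 = [gamma(1) gamma(0) - gamma(1) gamma(2)] / det = [(-0.878)(6.5603) - (-0.878)(4.8272)] / 42.26665209 = -1.5216618 / 42.26665209 = -0.036
  phi_hat_2 = [gamma(0) gamma(2) - gamma(1)^2] / det = [(6.5603)(4.8272) - (-0.878)^2] / 42.26665209 = 30.89699616 / 42.26665209 = 0.731
So phi_hat = [-0.0360, 0.7310].
Therefore phi_hat_1 = -0.0360.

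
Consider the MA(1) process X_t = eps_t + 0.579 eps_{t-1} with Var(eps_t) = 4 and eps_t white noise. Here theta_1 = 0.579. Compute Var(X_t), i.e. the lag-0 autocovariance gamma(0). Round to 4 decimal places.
\gamma(0) = 5.3410

For an MA(q) process X_t = eps_t + sum_i theta_i eps_{t-i} with
Var(eps_t) = sigma^2, the variance is
  gamma(0) = sigma^2 * (1 + sum_i theta_i^2).
  sum_i theta_i^2 = (0.579)^2 = 0.335241.
  gamma(0) = 4 * (1 + 0.335241) = 4 * 1.335241 = 5.340964, which rounds to 5.3410.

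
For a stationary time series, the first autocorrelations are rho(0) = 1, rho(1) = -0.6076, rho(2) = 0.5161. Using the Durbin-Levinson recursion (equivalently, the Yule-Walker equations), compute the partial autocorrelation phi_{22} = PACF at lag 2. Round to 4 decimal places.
\phi_{22} = 0.2329

The PACF at lag k is phi_{kk}, the last component of the solution
to the Yule-Walker system G_k phi = r_k where
  (G_k)_{ij} = rho(|i - j|), (r_k)_i = rho(i), i,j = 1..k.
Equivalently, Durbin-Levinson gives phi_{kk} iteratively:
  phi_{11} = rho(1)
  phi_{kk} = [rho(k) - sum_{j=1..k-1} phi_{k-1,j} rho(k-j)]
            / [1 - sum_{j=1..k-1} phi_{k-1,j} rho(j)],
  phi_{k,j} = phi_{k-1,j} - phi_{kk} phi_{k-1,k-j},  j = 1..k-1.
Step k = 1:
  phi_11 = rho(1) = -0.6076.
Step k = 2:
  phi_22 = [rho(2) - phi_11 rho(1)] / [1 - phi_11 rho(1)] = [0.5161 - (-0.6076)(-0.6076)] / [1 - (-0.6076)(-0.6076)]
         = 0.14692224 / 0.63082224 = 0.2329.
Therefore phi_{22} = 0.2329.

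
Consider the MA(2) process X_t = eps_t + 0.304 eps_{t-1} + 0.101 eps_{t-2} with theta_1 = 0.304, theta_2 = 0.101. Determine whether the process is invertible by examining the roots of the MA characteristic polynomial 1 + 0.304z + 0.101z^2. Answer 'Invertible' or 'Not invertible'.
\text{Invertible}

The MA(q) characteristic polynomial is P(z) = 1 + 0.304z + 0.101z^2.
Invertibility requires all roots to lie outside the unit circle, i.e. |z| > 1 for every root.
Set 1 + (0.304) z + (0.101) z^2 = 0, i.e. a z^2 + b z + c = 0 with a = 0.101, b = 0.304, c = 1.
Discriminant D = b^2 - 4ac = (0.304)^2 - 4*(0.101)*1 = 0.092416 - (0.404) = -0.311584.
D < 0, so the roots are the complex-conjugate pair z = (-b +/- i sqrt(-D)) / (2a) = -1.505 +/- 2.7634i.
For a conjugate pair |z|^2 = z * conj(z) = (product of roots) = c/a = 1/(0.101) = 9.90099, so |z| = sqrt(9.90099) = 3.1466 for both roots.
Moduli of all roots: 3.1466, 3.1466.
All moduli strictly greater than 1? Yes.
Verdict: Invertible.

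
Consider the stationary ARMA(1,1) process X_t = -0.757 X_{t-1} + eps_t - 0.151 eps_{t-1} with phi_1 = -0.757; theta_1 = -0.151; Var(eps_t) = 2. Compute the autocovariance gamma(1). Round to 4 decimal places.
\gamma(1) = -4.7396

Multiply the model equation by X_{t-k} and take expectations. With theta_0 = psi_0 = 1 and psi_j the MA(infinity) weights, this gives
  gamma(k) - sum_i phi_i gamma(k-i) = c_k,
  c_k = sigma^2 * sum_{j=k..q} theta_j psi_{j-k}   (c_k = 0 for k > q),
using gamma(-m) = gamma(m).
psi-weights needed (psi_j = theta_j + sum_i phi_i psi_{j-i}):
  psi_1 = theta_1 + phi_1 = -0.151 + (-0.757) = -0.908
Right-hand sides:
  c_0 = sigma^2 (1 + theta_1 psi_1) = 2 * (1 + (-0.151)(-0.908)) = 2 * 1.137108 = 2.274216
  c_1 = sigma^2 theta_1 = 2 * (-0.151) = -0.302
  c_2 = 0
Equations for k = 0 and k = 1 (AR order 1):
  gamma(0) = phi_1 gamma(1) + c_0
  gamma(1) = phi_1 gamma(0) + c_1
Substituting the second into the first: gamma(0) (1 - phi_1^2) = c_0 + phi_1 c_1, so
  gamma(0) = (c_0 + phi_1 c_1) / (1 - phi_1^2) = (2.274216 + (-0.757)(-0.302)) / (1 - (-0.757)^2) = 2.50283 / 0.426951 = 5.862101.
  gamma(1) = phi_1 gamma(0) + c_1 = (-0.757)(5.862101) + (-0.302) = -4.739611.
Therefore gamma(1) = -4.7396 (to 4 decimal places).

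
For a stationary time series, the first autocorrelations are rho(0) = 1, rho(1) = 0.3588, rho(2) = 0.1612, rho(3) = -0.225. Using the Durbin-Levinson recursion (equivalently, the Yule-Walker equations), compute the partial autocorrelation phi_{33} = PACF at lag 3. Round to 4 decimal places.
\phi_{33} = -0.3380

The PACF at lag k is phi_{kk}, the last component of the solution
to the Yule-Walker system G_k phi = r_k where
  (G_k)_{ij} = rho(|i - j|), (r_k)_i = rho(i), i,j = 1..k.
Equivalently, Durbin-Levinson gives phi_{kk} iteratively:
  phi_{11} = rho(1)
  phi_{kk} = [rho(k) - sum_{j=1..k-1} phi_{k-1,j} rho(k-j)]
            / [1 - sum_{j=1..k-1} phi_{k-1,j} rho(j)],
  phi_{k,j} = phi_{k-1,j} - phi_{kk} phi_{k-1,k-j},  j = 1..k-1.
Step k = 1:
  phi_11 = rho(1) = 0.3588.
Step k = 2:
  phi_22 = [rho(2) - phi_11 rho(1)] / [1 - phi_11 rho(1)] = [0.1612 - (0.3588)(0.3588)] / [1 - (0.3588)(0.3588)]
         = 0.03246256 / 0.87126256 = 0.037259.
  Update: phi_21 = phi_11 - phi_22 phi_11 = 0.3588 - (0.037259)(0.3588) = 0.345431.
Step k = 3:
  phi_33 = [rho(3) - phi_21 rho(2) - phi_22 rho(1)] / [1 - phi_21 rho(1) - phi_22 rho(2)]
    numerator   = -0.225 - (0.345431)(0.1612) - (0.037259)(0.3588) = -0.29405215
    denominator = 1 - (0.345431)(0.3588) - (0.037259)(0.1612) = 0.87005303
  phi_33 = -0.29405215 / 0.87005303 = -0.338.
Therefore phi_{33} = -0.3380.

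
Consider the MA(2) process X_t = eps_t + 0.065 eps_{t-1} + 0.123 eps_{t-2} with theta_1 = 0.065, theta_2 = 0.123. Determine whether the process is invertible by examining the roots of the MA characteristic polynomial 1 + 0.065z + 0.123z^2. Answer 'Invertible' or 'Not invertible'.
\text{Invertible}

The MA(q) characteristic polynomial is P(z) = 1 + 0.065z + 0.123z^2.
Invertibility requires all roots to lie outside the unit circle, i.e. |z| > 1 for every root.
Set 1 + (0.065) z + (0.123) z^2 = 0, i.e. a z^2 + b z + c = 0 with a = 0.123, b = 0.065, c = 1.
Discriminant D = b^2 - 4ac = (0.065)^2 - 4*(0.123)*1 = 0.004225 - (0.492) = -0.487775.
D < 0, so the roots are the complex-conjugate pair z = (-b +/- i sqrt(-D)) / (2a) = -0.2642 +/- 2.8391i.
For a conjugate pair |z|^2 = z * conj(z) = (product of roots) = c/a = 1/(0.123) = 8.130081, so |z| = sqrt(8.130081) = 2.8513 for both roots.
Moduli of all roots: 2.8513, 2.8513.
All moduli strictly greater than 1? Yes.
Verdict: Invertible.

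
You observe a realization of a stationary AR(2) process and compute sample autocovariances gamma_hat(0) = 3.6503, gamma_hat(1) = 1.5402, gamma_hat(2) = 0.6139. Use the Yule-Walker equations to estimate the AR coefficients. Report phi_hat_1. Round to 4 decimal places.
\hat\phi_{1} = 0.4270

The Yule-Walker equations for an AR(p) process read, in matrix form,
  Gamma_p phi = r_p,   with   (Gamma_p)_{ij} = gamma(|i - j|),
                       (r_p)_i = gamma(i),   i,j = 1..p.
Substitute the sample gammas (Toeplitz matrix and right-hand side of size 2):
  Gamma_p = [[3.6503, 1.5402], [1.5402, 3.6503]]
  r_p     = [1.5402, 0.6139]
Written out:
  3.6503 phi_1 + 1.5402 phi_2 = 1.5402
  1.5402 phi_1 + 3.6503 phi_2 = 0.6139
Solve by Cramer's rule:
  det = gamma(0)^2 - gamma(1)^2 = (3.6503)^2 - (1.5402)^2 = 13.32469009 - 2.37221604 = 10.95247405
  phi_hat_1 = [gamma(1) gamma(0) - gamma(1) gamma(2)] / det = [(1.5402)(3.6503) - (1.5402)(0.6139)] / 10.95247405 = 4.67666328 / 10.95247405 = 0.427
  phi_hat_2 = [gamma(0) gamma(2) - gamma(1)^2] / det = [(3.6503)(0.6139) - (1.5402)^2] / 10.95247405 = -0.13129687 / 10.95247405 = -0.012
So phi_hat = [0.4270, -0.0120].
Therefore phi_hat_1 = 0.4270.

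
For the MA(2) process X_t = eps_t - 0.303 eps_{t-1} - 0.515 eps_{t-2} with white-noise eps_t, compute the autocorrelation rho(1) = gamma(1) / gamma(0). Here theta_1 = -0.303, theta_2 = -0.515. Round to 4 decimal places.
\rho(1) = -0.1083

For an MA(q) process with theta_0 = 1, the autocovariance is
  gamma(k) = sigma^2 * sum_{i=0..q-k} theta_i * theta_{i+k},
and rho(k) = gamma(k) / gamma(0). Sigma^2 cancels.
  numerator   = (1)*(-0.303) + (-0.303)*(-0.515) = -0.146955.
  denominator = (1)^2 + (-0.303)^2 + (-0.515)^2 = 1.357034.
  rho(1) = -0.146955 / 1.357034 = -0.1083.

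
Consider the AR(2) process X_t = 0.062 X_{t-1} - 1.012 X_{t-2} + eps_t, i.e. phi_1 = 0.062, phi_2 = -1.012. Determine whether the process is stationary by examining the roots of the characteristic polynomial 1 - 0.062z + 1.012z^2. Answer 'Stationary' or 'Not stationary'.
\text{Not stationary}

The AR(p) characteristic polynomial is P(z) = 1 - 0.062z + 1.012z^2.
Stationarity requires all roots to lie outside the unit circle, i.e. |z| > 1 for every root.
Set 1 + (-0.062) z + (1.012) z^2 = 0, i.e. a z^2 + b z + c = 0 with a = 1.012, b = -0.062, c = 1.
Discriminant D = b^2 - 4ac = (-0.062)^2 - 4*(1.012)*1 = 0.003844 - (4.048) = -4.044156.
D < 0, so the roots are the complex-conjugate pair z = (-b +/- i sqrt(-D)) / (2a) = 0.0306 +/- 0.9936i.
For a conjugate pair |z|^2 = z * conj(z) = (product of roots) = c/a = 1/(1.012) = 0.988142, so |z| = sqrt(0.988142) = 0.9941 for both roots.
Moduli of all roots: 0.9941, 0.9941.
All moduli strictly greater than 1? No.
Verdict: Not stationary.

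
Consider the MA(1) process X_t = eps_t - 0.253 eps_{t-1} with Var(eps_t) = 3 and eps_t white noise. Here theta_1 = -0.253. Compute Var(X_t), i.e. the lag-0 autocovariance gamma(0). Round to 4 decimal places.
\gamma(0) = 3.1920

For an MA(q) process X_t = eps_t + sum_i theta_i eps_{t-i} with
Var(eps_t) = sigma^2, the variance is
  gamma(0) = sigma^2 * (1 + sum_i theta_i^2).
  sum_i theta_i^2 = (-0.253)^2 = 0.064009.
  gamma(0) = 3 * (1 + 0.064009) = 3 * 1.064009 = 3.192027, which rounds to 3.1920.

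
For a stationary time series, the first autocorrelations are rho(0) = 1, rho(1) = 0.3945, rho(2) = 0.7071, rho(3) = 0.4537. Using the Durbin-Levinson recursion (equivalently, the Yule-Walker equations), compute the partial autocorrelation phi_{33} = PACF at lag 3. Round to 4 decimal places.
\phi_{33} = 0.2050

The PACF at lag k is phi_{kk}, the last component of the solution
to the Yule-Walker system G_k phi = r_k where
  (G_k)_{ij} = rho(|i - j|), (r_k)_i = rho(i), i,j = 1..k.
Equivalently, Durbin-Levinson gives phi_{kk} iteratively:
  phi_{11} = rho(1)
  phi_{kk} = [rho(k) - sum_{j=1..k-1} phi_{k-1,j} rho(k-j)]
            / [1 - sum_{j=1..k-1} phi_{k-1,j} rho(j)],
  phi_{k,j} = phi_{k-1,j} - phi_{kk} phi_{k-1,k-j},  j = 1..k-1.
Step k = 1:
  phi_11 = rho(1) = 0.3945.
Step k = 2:
  phi_22 = [rho(2) - phi_11 rho(1)] / [1 - phi_11 rho(1)] = [0.7071 - (0.3945)(0.3945)] / [1 - (0.3945)(0.3945)]
         = 0.55146975 / 0.84436975 = 0.653114.
  Update: phi_21 = phi_11 - phi_22 phi_11 = 0.3945 - (0.653114)(0.3945) = 0.136847.
Step k = 3:
  phi_33 = [rho(3) - phi_21 rho(2) - phi_22 rho(1)] / [1 - phi_21 rho(1) - phi_22 rho(2)]
    numerator   = 0.4537 - (0.136847)(0.7071) - (0.653114)(0.3945) = 0.09928234
    denominator = 1 - (0.136847)(0.3945) - (0.653114)(0.7071) = 0.48419711
  phi_33 = 0.09928234 / 0.48419711 = 0.205.
Therefore phi_{33} = 0.2050.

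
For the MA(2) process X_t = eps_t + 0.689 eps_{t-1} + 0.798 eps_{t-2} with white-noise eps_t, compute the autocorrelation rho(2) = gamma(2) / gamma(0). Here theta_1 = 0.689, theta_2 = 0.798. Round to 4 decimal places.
\rho(2) = 0.3779

For an MA(q) process with theta_0 = 1, the autocovariance is
  gamma(k) = sigma^2 * sum_{i=0..q-k} theta_i * theta_{i+k},
and rho(k) = gamma(k) / gamma(0). Sigma^2 cancels.
  numerator   = (1)*(0.798) = 0.798.
  denominator = (1)^2 + (0.689)^2 + (0.798)^2 = 2.111525.
  rho(2) = 0.798 / 2.111525 = 0.3779.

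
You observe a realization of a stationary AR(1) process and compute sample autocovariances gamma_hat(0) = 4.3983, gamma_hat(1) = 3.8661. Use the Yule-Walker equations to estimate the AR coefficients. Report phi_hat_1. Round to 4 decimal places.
\hat\phi_{1} = 0.8790

The Yule-Walker equations for an AR(p) process read, in matrix form,
  Gamma_p phi = r_p,   with   (Gamma_p)_{ij} = gamma(|i - j|),
                       (r_p)_i = gamma(i),   i,j = 1..p.
Substitute the sample gammas (Toeplitz matrix and right-hand side of size 1):
  Gamma_p = [[4.3983]]
  r_p     = [3.8661]
With p = 1 this is the single equation gamma(0) phi_1 = gamma(1):
  phi_hat_1 = gamma(1) / gamma(0) = 3.8661 / 4.3983 = 0.8790.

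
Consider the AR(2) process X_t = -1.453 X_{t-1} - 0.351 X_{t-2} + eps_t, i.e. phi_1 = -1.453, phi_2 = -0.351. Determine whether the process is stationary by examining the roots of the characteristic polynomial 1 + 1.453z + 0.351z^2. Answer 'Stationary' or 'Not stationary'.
\text{Not stationary}

The AR(p) characteristic polynomial is P(z) = 1 + 1.453z + 0.351z^2.
Stationarity requires all roots to lie outside the unit circle, i.e. |z| > 1 for every root.
Set 1 + (1.453) z + (0.351) z^2 = 0, i.e. a z^2 + b z + c = 0 with a = 0.351, b = 1.453, c = 1.
Discriminant D = b^2 - 4ac = (1.453)^2 - 4*(0.351)*1 = 2.111209 - (1.404) = 0.707209.
D >= 0, so the roots are real: z = (-b +/- sqrt(D)) / (2a) = (-1.453 +/- 0.840957) / (0.702).
  z_1 = (-1.453 + 0.840957) / (0.702) = -0.8719,   |z_1| = 0.8719.
  z_2 = (-1.453 - 0.840957) / (0.702) = -3.2677,   |z_2| = 3.2677.
Moduli of all roots: 0.8719, 3.2677.
All moduli strictly greater than 1? No.
Verdict: Not stationary.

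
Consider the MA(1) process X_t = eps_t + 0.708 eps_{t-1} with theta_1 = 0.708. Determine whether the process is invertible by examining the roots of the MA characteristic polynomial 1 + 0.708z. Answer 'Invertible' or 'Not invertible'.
\text{Invertible}

The MA(q) characteristic polynomial is P(z) = 1 + 0.708z.
Invertibility requires all roots to lie outside the unit circle, i.e. |z| > 1 for every root.
This is linear in z: 1 + (0.708) z = 0  =>  z = -1/(0.708) = -1.412429,  |z| = 1.412429.
Moduli of all roots: 1.4124.
All moduli strictly greater than 1? Yes.
Verdict: Invertible.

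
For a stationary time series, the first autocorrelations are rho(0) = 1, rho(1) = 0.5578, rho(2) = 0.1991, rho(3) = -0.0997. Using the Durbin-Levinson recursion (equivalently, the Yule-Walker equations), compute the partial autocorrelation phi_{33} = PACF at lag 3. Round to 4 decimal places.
\phi_{33} = -0.2059

The PACF at lag k is phi_{kk}, the last component of the solution
to the Yule-Walker system G_k phi = r_k where
  (G_k)_{ij} = rho(|i - j|), (r_k)_i = rho(i), i,j = 1..k.
Equivalently, Durbin-Levinson gives phi_{kk} iteratively:
  phi_{11} = rho(1)
  phi_{kk} = [rho(k) - sum_{j=1..k-1} phi_{k-1,j} rho(k-j)]
            / [1 - sum_{j=1..k-1} phi_{k-1,j} rho(j)],
  phi_{k,j} = phi_{k-1,j} - phi_{kk} phi_{k-1,k-j},  j = 1..k-1.
Step k = 1:
  phi_11 = rho(1) = 0.5578.
Step k = 2:
  phi_22 = [rho(2) - phi_11 rho(1)] / [1 - phi_11 rho(1)] = [0.1991 - (0.5578)(0.5578)] / [1 - (0.5578)(0.5578)]
         = -0.11204084 / 0.68885916 = -0.162647.
  Update: phi_21 = phi_11 - phi_22 phi_11 = 0.5578 - (-0.162647)(0.5578) = 0.648524.
Step k = 3:
  phi_33 = [rho(3) - phi_21 rho(2) - phi_22 rho(1)] / [1 - phi_21 rho(1) - phi_22 rho(2)]
    numerator   = -0.0997 - (0.648524)(0.1991) - (-0.162647)(0.5578) = -0.13809675
    denominator = 1 - (0.648524)(0.5578) - (-0.162647)(0.1991) = 0.67063606
  phi_33 = -0.13809675 / 0.67063606 = -0.2059.
Therefore phi_{33} = -0.2059.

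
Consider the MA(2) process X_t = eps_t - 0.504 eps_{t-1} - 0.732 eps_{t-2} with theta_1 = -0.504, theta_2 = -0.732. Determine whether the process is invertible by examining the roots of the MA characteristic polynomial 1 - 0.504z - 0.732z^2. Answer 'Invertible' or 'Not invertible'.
\text{Not invertible}

The MA(q) characteristic polynomial is P(z) = 1 - 0.504z - 0.732z^2.
Invertibility requires all roots to lie outside the unit circle, i.e. |z| > 1 for every root.
Set 1 + (-0.504) z + (-0.732) z^2 = 0, i.e. a z^2 + b z + c = 0 with a = -0.732, b = -0.504, c = 1.
Discriminant D = b^2 - 4ac = (-0.504)^2 - 4*(-0.732)*1 = 0.254016 - (-2.928) = 3.182016.
D >= 0, so the roots are real: z = (-b +/- sqrt(D)) / (2a) = (0.504 +/- 1.783821) / (-1.464).
  z_1 = (0.504 + 1.783821) / (-1.464) = -1.5627,   |z_1| = 1.5627.
  z_2 = (0.504 - 1.783821) / (-1.464) = 0.8742,   |z_2| = 0.8742.
Moduli of all roots: 1.5627, 0.8742.
All moduli strictly greater than 1? No.
Verdict: Not invertible.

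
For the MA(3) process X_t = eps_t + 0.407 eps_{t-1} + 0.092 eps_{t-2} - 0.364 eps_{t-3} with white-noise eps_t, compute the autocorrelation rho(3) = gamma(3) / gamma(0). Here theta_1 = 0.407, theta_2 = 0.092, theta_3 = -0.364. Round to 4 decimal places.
\rho(3) = -0.2786

For an MA(q) process with theta_0 = 1, the autocovariance is
  gamma(k) = sigma^2 * sum_{i=0..q-k} theta_i * theta_{i+k},
and rho(k) = gamma(k) / gamma(0). Sigma^2 cancels.
  numerator   = (1)*(-0.364) = -0.364.
  denominator = (1)^2 + (0.407)^2 + (0.092)^2 + (-0.364)^2 = 1.306609.
  rho(3) = -0.364 / 1.306609 = -0.2786.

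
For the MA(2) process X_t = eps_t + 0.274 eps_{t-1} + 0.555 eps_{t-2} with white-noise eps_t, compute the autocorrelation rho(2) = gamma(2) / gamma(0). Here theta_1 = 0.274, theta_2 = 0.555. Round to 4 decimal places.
\rho(2) = 0.4013

For an MA(q) process with theta_0 = 1, the autocovariance is
  gamma(k) = sigma^2 * sum_{i=0..q-k} theta_i * theta_{i+k},
and rho(k) = gamma(k) / gamma(0). Sigma^2 cancels.
  numerator   = (1)*(0.555) = 0.555.
  denominator = (1)^2 + (0.274)^2 + (0.555)^2 = 1.383101.
  rho(2) = 0.555 / 1.383101 = 0.4013.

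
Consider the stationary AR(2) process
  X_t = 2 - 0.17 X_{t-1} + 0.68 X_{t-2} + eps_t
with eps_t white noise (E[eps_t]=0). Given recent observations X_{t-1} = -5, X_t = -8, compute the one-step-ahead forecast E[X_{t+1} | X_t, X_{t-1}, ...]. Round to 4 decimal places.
E[X_{t+1} \mid \mathcal F_t] = -0.0400

For an AR(p) model X_t = c + sum_i phi_i X_{t-i} + eps_t, the
one-step-ahead conditional mean is
  E[X_{t+1} | X_t, ...] = c + sum_i phi_i X_{t+1-i}.
Substitute known values:
  E[X_{t+1} | ...] = 2 + (-0.17) * (-8) + (0.68) * (-5)
                   = -0.0400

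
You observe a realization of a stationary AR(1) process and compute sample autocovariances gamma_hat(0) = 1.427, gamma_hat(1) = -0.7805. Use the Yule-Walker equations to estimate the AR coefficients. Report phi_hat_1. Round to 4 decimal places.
\hat\phi_{1} = -0.5470

The Yule-Walker equations for an AR(p) process read, in matrix form,
  Gamma_p phi = r_p,   with   (Gamma_p)_{ij} = gamma(|i - j|),
                       (r_p)_i = gamma(i),   i,j = 1..p.
Substitute the sample gammas (Toeplitz matrix and right-hand side of size 1):
  Gamma_p = [[1.427]]
  r_p     = [-0.7805]
With p = 1 this is the single equation gamma(0) phi_1 = gamma(1):
  phi_hat_1 = gamma(1) / gamma(0) = -0.7805 / 1.427 = -0.5470.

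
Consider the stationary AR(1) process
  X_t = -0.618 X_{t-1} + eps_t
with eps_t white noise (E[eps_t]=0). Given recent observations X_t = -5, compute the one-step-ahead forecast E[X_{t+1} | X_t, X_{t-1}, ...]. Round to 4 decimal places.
E[X_{t+1} \mid \mathcal F_t] = 3.0900

For an AR(p) model X_t = c + sum_i phi_i X_{t-i} + eps_t, the
one-step-ahead conditional mean is
  E[X_{t+1} | X_t, ...] = c + sum_i phi_i X_{t+1-i}.
Substitute known values:
  E[X_{t+1} | ...] = (-0.618) * (-5)
                   = 3.0900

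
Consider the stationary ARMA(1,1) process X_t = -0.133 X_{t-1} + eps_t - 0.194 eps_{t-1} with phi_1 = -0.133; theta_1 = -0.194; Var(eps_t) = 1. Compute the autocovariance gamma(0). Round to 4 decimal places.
\gamma(0) = 1.1089

Multiply the model equation by X_{t-k} and take expectations. With theta_0 = psi_0 = 1 and psi_j the MA(infinity) weights, this gives
  gamma(k) - sum_i phi_i gamma(k-i) = c_k,
  c_k = sigma^2 * sum_{j=k..q} theta_j psi_{j-k}   (c_k = 0 for k > q),
using gamma(-m) = gamma(m).
psi-weights needed (psi_j = theta_j + sum_i phi_i psi_{j-i}):
  psi_1 = theta_1 + phi_1 = -0.194 + (-0.133) = -0.327
Right-hand sides:
  c_0 = sigma^2 (1 + theta_1 psi_1) = 1 * (1 + (-0.194)(-0.327)) = 1 * 1.063438 = 1.063438
  c_1 = sigma^2 theta_1 = 1 * (-0.194) = -0.194
  c_2 = 0
Equations for k = 0 and k = 1 (AR order 1):
  gamma(0) = phi_1 gamma(1) + c_0
  gamma(1) = phi_1 gamma(0) + c_1
Substituting the second into the first: gamma(0) (1 - phi_1^2) = c_0 + phi_1 c_1, so
  gamma(0) = (c_0 + phi_1 c_1) / (1 - phi_1^2) = (1.063438 + (-0.133)(-0.194)) / (1 - (-0.133)^2) = 1.08924 / 0.982311 = 1.108855.
Therefore gamma(0) = 1.1089 (to 4 decimal places).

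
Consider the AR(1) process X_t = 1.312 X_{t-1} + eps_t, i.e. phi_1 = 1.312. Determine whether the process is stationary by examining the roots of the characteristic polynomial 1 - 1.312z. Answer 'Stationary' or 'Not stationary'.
\text{Not stationary}

The AR(p) characteristic polynomial is P(z) = 1 - 1.312z.
Stationarity requires all roots to lie outside the unit circle, i.e. |z| > 1 for every root.
This is linear in z: 1 + (-1.312) z = 0  =>  z = -1/(-1.312) = 0.762195,  |z| = 0.762195.
Moduli of all roots: 0.7622.
All moduli strictly greater than 1? No.
Verdict: Not stationary.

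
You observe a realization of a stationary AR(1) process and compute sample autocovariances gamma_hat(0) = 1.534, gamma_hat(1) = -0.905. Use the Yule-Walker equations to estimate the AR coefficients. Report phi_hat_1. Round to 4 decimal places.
\hat\phi_{1} = -0.5900

The Yule-Walker equations for an AR(p) process read, in matrix form,
  Gamma_p phi = r_p,   with   (Gamma_p)_{ij} = gamma(|i - j|),
                       (r_p)_i = gamma(i),   i,j = 1..p.
Substitute the sample gammas (Toeplitz matrix and right-hand side of size 1):
  Gamma_p = [[1.534]]
  r_p     = [-0.905]
With p = 1 this is the single equation gamma(0) phi_1 = gamma(1):
  phi_hat_1 = gamma(1) / gamma(0) = -0.905 / 1.534 = -0.5900.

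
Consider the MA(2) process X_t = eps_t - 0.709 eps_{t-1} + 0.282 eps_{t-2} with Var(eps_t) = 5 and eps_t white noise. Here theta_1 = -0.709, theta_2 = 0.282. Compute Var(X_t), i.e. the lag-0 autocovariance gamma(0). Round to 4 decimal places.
\gamma(0) = 7.9110

For an MA(q) process X_t = eps_t + sum_i theta_i eps_{t-i} with
Var(eps_t) = sigma^2, the variance is
  gamma(0) = sigma^2 * (1 + sum_i theta_i^2).
  sum_i theta_i^2 = (-0.709)^2 + (0.282)^2 = 0.502681 + 0.079524 = 0.582205.
  gamma(0) = 5 * (1 + 0.582205) = 5 * 1.582205 = 7.911025, which rounds to 7.9110.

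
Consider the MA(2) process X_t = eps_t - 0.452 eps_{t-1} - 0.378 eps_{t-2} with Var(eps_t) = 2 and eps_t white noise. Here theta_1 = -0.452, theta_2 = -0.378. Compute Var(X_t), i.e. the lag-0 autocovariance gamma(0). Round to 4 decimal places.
\gamma(0) = 2.6944

For an MA(q) process X_t = eps_t + sum_i theta_i eps_{t-i} with
Var(eps_t) = sigma^2, the variance is
  gamma(0) = sigma^2 * (1 + sum_i theta_i^2).
  sum_i theta_i^2 = (-0.452)^2 + (-0.378)^2 = 0.204304 + 0.142884 = 0.347188.
  gamma(0) = 2 * (1 + 0.347188) = 2 * 1.347188 = 2.694376, which rounds to 2.6944.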